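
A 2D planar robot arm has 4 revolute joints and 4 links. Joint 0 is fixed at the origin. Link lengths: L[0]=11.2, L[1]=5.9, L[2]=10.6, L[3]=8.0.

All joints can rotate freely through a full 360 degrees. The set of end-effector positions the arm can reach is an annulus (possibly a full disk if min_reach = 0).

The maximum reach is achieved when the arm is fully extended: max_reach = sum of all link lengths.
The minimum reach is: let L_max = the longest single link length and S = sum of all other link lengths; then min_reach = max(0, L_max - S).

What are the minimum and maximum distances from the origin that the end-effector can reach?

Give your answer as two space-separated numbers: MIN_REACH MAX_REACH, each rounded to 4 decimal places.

Link lengths: [11.2, 5.9, 10.6, 8.0]
max_reach = 11.2 + 5.9 + 10.6 + 8 = 35.7
L_max = max([11.2, 5.9, 10.6, 8.0]) = 11.2
S (sum of others) = 35.7 - 11.2 = 24.5
min_reach = max(0, 11.2 - 24.5) = max(0, -13.3) = 0

Answer: 0.0000 35.7000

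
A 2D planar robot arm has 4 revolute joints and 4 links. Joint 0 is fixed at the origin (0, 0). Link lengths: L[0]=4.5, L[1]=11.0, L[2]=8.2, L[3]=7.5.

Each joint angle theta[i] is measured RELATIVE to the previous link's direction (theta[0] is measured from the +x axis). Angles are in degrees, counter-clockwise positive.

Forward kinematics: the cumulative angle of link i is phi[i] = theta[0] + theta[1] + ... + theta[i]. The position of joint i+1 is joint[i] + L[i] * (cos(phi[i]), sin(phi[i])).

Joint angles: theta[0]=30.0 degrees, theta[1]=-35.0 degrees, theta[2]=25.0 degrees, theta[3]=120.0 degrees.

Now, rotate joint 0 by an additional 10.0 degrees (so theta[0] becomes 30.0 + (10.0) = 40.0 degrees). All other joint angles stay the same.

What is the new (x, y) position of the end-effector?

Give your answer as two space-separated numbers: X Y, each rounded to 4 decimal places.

Answer: 15.0116 11.7013

Derivation:
joint[0] = (0.0000, 0.0000)  (base)
link 0: phi[0] = 40 = 40 deg
  cos(40 deg) = 0.7660, sin(40 deg) = 0.6428
  joint[1] = (0.0000, 0.0000) + 4.5 * (0.7660, 0.6428) = (0.0000 + 3.4472, 0.0000 + 2.8925) = (3.4472, 2.8925)
link 1: phi[1] = 40 + -35 = 5 deg
  cos(5 deg) = 0.9962, sin(5 deg) = 0.0872
  joint[2] = (3.4472, 2.8925) + 11 * (0.9962, 0.0872) = (3.4472 + 10.9581, 2.8925 + 0.9587) = (14.4053, 3.8513)
link 2: phi[2] = 40 + -35 + 25 = 30 deg
  cos(30 deg) = 0.8660, sin(30 deg) = 0.5000
  joint[3] = (14.4053, 3.8513) + 8.2 * (0.8660, 0.5000) = (14.4053 + 7.1014, 3.8513 + 4.1000) = (21.5067, 7.9513)
link 3: phi[3] = 40 + -35 + 25 + 120 = 150 deg
  cos(150 deg) = -0.8660, sin(150 deg) = 0.5000
  joint[4] = (21.5067, 7.9513) + 7.5 * (-0.8660, 0.5000) = (21.5067 + -6.4952, 7.9513 + 3.7500) = (15.0116, 11.7013)
End effector: (15.0116, 11.7013)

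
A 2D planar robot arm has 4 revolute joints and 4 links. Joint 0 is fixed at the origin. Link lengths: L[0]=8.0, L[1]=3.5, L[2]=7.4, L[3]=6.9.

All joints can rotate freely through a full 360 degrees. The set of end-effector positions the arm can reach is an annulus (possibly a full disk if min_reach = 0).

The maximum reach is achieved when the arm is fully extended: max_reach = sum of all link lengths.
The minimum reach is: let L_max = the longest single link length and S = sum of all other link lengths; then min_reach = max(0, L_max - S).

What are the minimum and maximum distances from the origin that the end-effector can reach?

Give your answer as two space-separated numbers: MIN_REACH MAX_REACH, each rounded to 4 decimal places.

Link lengths: [8.0, 3.5, 7.4, 6.9]
max_reach = 8 + 3.5 + 7.4 + 6.9 = 25.8
L_max = max([8.0, 3.5, 7.4, 6.9]) = 8
S (sum of others) = 25.8 - 8 = 17.8
min_reach = max(0, 8 - 17.8) = max(0, -9.8) = 0

Answer: 0.0000 25.8000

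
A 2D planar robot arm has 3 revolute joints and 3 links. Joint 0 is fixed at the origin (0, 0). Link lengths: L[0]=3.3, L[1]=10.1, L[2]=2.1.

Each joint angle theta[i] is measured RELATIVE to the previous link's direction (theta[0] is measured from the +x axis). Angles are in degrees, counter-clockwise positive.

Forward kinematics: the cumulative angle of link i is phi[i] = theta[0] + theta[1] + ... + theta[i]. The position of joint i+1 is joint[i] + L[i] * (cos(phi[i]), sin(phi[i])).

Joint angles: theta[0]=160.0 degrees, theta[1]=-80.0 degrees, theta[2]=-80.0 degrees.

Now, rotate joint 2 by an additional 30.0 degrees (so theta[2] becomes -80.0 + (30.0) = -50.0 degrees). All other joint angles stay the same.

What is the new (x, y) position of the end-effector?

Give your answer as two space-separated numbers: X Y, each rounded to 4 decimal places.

joint[0] = (0.0000, 0.0000)  (base)
link 0: phi[0] = 160 = 160 deg
  cos(160 deg) = -0.9397, sin(160 deg) = 0.3420
  joint[1] = (0.0000, 0.0000) + 3.3 * (-0.9397, 0.3420) = (0.0000 + -3.1010, 0.0000 + 1.1287) = (-3.1010, 1.1287)
link 1: phi[1] = 160 + -80 = 80 deg
  cos(80 deg) = 0.1736, sin(80 deg) = 0.9848
  joint[2] = (-3.1010, 1.1287) + 10.1 * (0.1736, 0.9848) = (-3.1010 + 1.7538, 1.1287 + 9.9466) = (-1.3471, 11.0752)
link 2: phi[2] = 160 + -80 + -50 = 30 deg
  cos(30 deg) = 0.8660, sin(30 deg) = 0.5000
  joint[3] = (-1.3471, 11.0752) + 2.1 * (0.8660, 0.5000) = (-1.3471 + 1.8187, 11.0752 + 1.0500) = (0.4715, 12.1252)
End effector: (0.4715, 12.1252)

Answer: 0.4715 12.1252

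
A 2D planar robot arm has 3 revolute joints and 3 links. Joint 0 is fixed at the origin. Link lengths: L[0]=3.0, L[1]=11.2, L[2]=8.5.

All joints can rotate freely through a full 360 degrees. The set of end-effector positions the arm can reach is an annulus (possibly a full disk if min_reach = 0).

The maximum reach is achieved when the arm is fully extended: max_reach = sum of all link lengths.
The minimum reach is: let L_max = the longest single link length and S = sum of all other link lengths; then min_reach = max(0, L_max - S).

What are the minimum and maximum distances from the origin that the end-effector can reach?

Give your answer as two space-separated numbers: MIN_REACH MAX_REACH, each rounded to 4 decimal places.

Link lengths: [3.0, 11.2, 8.5]
max_reach = 3 + 11.2 + 8.5 = 22.7
L_max = max([3.0, 11.2, 8.5]) = 11.2
S (sum of others) = 22.7 - 11.2 = 11.5
min_reach = max(0, 11.2 - 11.5) = max(0, -0.3) = 0

Answer: 0.0000 22.7000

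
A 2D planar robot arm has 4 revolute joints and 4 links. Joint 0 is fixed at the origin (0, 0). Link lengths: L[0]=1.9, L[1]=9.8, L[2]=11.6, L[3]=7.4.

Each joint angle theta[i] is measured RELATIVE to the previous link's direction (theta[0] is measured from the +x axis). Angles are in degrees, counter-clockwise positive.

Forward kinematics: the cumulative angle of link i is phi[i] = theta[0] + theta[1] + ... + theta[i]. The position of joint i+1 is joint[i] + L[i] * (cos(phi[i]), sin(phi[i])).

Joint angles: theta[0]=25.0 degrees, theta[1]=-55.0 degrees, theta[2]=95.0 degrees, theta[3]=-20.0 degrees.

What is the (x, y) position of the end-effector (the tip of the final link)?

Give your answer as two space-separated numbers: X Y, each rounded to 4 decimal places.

Answer: 20.3440 11.6487

Derivation:
joint[0] = (0.0000, 0.0000)  (base)
link 0: phi[0] = 25 = 25 deg
  cos(25 deg) = 0.9063, sin(25 deg) = 0.4226
  joint[1] = (0.0000, 0.0000) + 1.9 * (0.9063, 0.4226) = (0.0000 + 1.7220, 0.0000 + 0.8030) = (1.7220, 0.8030)
link 1: phi[1] = 25 + -55 = -30 deg
  cos(-30 deg) = 0.8660, sin(-30 deg) = -0.5000
  joint[2] = (1.7220, 0.8030) + 9.8 * (0.8660, -0.5000) = (1.7220 + 8.4870, 0.8030 + -4.9000) = (10.2090, -4.0970)
link 2: phi[2] = 25 + -55 + 95 = 65 deg
  cos(65 deg) = 0.4226, sin(65 deg) = 0.9063
  joint[3] = (10.2090, -4.0970) + 11.6 * (0.4226, 0.9063) = (10.2090 + 4.9024, -4.0970 + 10.5132) = (15.1114, 6.4161)
link 3: phi[3] = 25 + -55 + 95 + -20 = 45 deg
  cos(45 deg) = 0.7071, sin(45 deg) = 0.7071
  joint[4] = (15.1114, 6.4161) + 7.4 * (0.7071, 0.7071) = (15.1114 + 5.2326, 6.4161 + 5.2326) = (20.3440, 11.6487)
End effector: (20.3440, 11.6487)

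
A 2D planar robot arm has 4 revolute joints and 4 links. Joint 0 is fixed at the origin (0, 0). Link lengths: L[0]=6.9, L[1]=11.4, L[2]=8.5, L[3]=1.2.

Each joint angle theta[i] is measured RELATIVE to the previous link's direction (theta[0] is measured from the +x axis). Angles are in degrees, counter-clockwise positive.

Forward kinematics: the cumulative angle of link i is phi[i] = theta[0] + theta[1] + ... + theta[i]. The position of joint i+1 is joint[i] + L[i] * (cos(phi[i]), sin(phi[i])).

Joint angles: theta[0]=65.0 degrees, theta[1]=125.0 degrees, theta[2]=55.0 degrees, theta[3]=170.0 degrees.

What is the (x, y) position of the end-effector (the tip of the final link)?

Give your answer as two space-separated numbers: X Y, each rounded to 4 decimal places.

Answer: -11.2147 -2.4467

Derivation:
joint[0] = (0.0000, 0.0000)  (base)
link 0: phi[0] = 65 = 65 deg
  cos(65 deg) = 0.4226, sin(65 deg) = 0.9063
  joint[1] = (0.0000, 0.0000) + 6.9 * (0.4226, 0.9063) = (0.0000 + 2.9161, 0.0000 + 6.2535) = (2.9161, 6.2535)
link 1: phi[1] = 65 + 125 = 190 deg
  cos(190 deg) = -0.9848, sin(190 deg) = -0.1736
  joint[2] = (2.9161, 6.2535) + 11.4 * (-0.9848, -0.1736) = (2.9161 + -11.2268, 6.2535 + -1.9796) = (-8.3107, 4.2739)
link 2: phi[2] = 65 + 125 + 55 = 245 deg
  cos(245 deg) = -0.4226, sin(245 deg) = -0.9063
  joint[3] = (-8.3107, 4.2739) + 8.5 * (-0.4226, -0.9063) = (-8.3107 + -3.5923, 4.2739 + -7.7036) = (-11.9030, -3.4297)
link 3: phi[3] = 65 + 125 + 55 + 170 = 415 deg
  cos(415 deg) = 0.5736, sin(415 deg) = 0.8192
  joint[4] = (-11.9030, -3.4297) + 1.2 * (0.5736, 0.8192) = (-11.9030 + 0.6883, -3.4297 + 0.9830) = (-11.2147, -2.4467)
End effector: (-11.2147, -2.4467)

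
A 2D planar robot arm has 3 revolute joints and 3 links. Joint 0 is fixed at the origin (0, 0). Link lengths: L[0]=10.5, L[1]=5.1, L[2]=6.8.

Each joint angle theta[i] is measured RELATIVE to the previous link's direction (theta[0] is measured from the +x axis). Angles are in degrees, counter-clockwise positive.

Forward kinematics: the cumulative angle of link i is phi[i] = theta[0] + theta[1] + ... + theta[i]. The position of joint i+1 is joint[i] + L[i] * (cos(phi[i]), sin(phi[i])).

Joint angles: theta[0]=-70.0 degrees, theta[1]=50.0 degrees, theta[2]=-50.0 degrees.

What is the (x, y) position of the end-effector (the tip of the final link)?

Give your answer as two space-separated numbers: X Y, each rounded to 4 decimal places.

joint[0] = (0.0000, 0.0000)  (base)
link 0: phi[0] = -70 = -70 deg
  cos(-70 deg) = 0.3420, sin(-70 deg) = -0.9397
  joint[1] = (0.0000, 0.0000) + 10.5 * (0.3420, -0.9397) = (0.0000 + 3.5912, 0.0000 + -9.8668) = (3.5912, -9.8668)
link 1: phi[1] = -70 + 50 = -20 deg
  cos(-20 deg) = 0.9397, sin(-20 deg) = -0.3420
  joint[2] = (3.5912, -9.8668) + 5.1 * (0.9397, -0.3420) = (3.5912 + 4.7924, -9.8668 + -1.7443) = (8.3836, -11.6111)
link 2: phi[2] = -70 + 50 + -50 = -70 deg
  cos(-70 deg) = 0.3420, sin(-70 deg) = -0.9397
  joint[3] = (8.3836, -11.6111) + 6.8 * (0.3420, -0.9397) = (8.3836 + 2.3257, -11.6111 + -6.3899) = (10.7094, -18.0010)
End effector: (10.7094, -18.0010)

Answer: 10.7094 -18.0010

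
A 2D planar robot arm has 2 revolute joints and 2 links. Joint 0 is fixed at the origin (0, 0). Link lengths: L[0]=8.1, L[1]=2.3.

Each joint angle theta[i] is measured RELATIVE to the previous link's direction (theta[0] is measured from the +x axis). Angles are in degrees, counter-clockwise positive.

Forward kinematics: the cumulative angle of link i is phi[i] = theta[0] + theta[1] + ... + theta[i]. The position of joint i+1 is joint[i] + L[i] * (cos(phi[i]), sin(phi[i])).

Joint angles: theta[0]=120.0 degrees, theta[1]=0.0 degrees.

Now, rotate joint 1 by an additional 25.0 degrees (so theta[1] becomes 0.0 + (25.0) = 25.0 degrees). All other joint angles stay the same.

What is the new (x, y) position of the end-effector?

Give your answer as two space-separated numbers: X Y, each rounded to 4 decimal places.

joint[0] = (0.0000, 0.0000)  (base)
link 0: phi[0] = 120 = 120 deg
  cos(120 deg) = -0.5000, sin(120 deg) = 0.8660
  joint[1] = (0.0000, 0.0000) + 8.1 * (-0.5000, 0.8660) = (0.0000 + -4.0500, 0.0000 + 7.0148) = (-4.0500, 7.0148)
link 1: phi[1] = 120 + 25 = 145 deg
  cos(145 deg) = -0.8192, sin(145 deg) = 0.5736
  joint[2] = (-4.0500, 7.0148) + 2.3 * (-0.8192, 0.5736) = (-4.0500 + -1.8840, 7.0148 + 1.3192) = (-5.9340, 8.3340)
End effector: (-5.9340, 8.3340)

Answer: -5.9340 8.3340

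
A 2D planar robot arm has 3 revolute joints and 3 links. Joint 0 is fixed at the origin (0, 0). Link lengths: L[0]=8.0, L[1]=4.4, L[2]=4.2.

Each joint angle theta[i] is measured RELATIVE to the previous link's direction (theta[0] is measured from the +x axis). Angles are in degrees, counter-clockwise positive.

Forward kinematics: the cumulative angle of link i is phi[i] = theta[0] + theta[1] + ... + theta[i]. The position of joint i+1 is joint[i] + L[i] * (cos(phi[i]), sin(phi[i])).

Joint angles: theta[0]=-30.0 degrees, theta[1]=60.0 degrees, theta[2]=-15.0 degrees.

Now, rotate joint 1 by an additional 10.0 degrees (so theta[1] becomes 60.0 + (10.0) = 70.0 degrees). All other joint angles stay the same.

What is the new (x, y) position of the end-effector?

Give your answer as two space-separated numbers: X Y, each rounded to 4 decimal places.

joint[0] = (0.0000, 0.0000)  (base)
link 0: phi[0] = -30 = -30 deg
  cos(-30 deg) = 0.8660, sin(-30 deg) = -0.5000
  joint[1] = (0.0000, 0.0000) + 8 * (0.8660, -0.5000) = (0.0000 + 6.9282, 0.0000 + -4.0000) = (6.9282, -4.0000)
link 1: phi[1] = -30 + 70 = 40 deg
  cos(40 deg) = 0.7660, sin(40 deg) = 0.6428
  joint[2] = (6.9282, -4.0000) + 4.4 * (0.7660, 0.6428) = (6.9282 + 3.3706, -4.0000 + 2.8283) = (10.2988, -1.1717)
link 2: phi[2] = -30 + 70 + -15 = 25 deg
  cos(25 deg) = 0.9063, sin(25 deg) = 0.4226
  joint[3] = (10.2988, -1.1717) + 4.2 * (0.9063, 0.4226) = (10.2988 + 3.8065, -1.1717 + 1.7750) = (14.1053, 0.6033)
End effector: (14.1053, 0.6033)

Answer: 14.1053 0.6033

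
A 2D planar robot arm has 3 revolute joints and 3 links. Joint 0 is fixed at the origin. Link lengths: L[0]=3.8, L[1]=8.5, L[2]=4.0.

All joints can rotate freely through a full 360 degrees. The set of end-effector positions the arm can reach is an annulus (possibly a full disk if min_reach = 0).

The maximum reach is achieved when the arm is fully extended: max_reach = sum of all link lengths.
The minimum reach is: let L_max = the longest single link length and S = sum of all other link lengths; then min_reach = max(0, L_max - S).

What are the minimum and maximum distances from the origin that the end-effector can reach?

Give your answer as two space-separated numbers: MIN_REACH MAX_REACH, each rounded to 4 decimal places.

Link lengths: [3.8, 8.5, 4.0]
max_reach = 3.8 + 8.5 + 4 = 16.3
L_max = max([3.8, 8.5, 4.0]) = 8.5
S (sum of others) = 16.3 - 8.5 = 7.8
min_reach = max(0, 8.5 - 7.8) = max(0, 0.7) = 0.7

Answer: 0.7000 16.3000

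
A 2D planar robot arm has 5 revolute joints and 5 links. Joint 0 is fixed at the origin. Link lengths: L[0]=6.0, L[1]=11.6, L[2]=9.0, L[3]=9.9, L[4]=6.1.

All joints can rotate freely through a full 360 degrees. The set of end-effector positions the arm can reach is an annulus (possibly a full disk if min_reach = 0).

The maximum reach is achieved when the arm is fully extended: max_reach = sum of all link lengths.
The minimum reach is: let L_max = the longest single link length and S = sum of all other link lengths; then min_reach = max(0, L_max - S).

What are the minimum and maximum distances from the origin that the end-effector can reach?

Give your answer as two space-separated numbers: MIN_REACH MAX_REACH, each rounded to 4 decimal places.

Answer: 0.0000 42.6000

Derivation:
Link lengths: [6.0, 11.6, 9.0, 9.9, 6.1]
max_reach = 6 + 11.6 + 9 + 9.9 + 6.1 = 42.6
L_max = max([6.0, 11.6, 9.0, 9.9, 6.1]) = 11.6
S (sum of others) = 42.6 - 11.6 = 31
min_reach = max(0, 11.6 - 31) = max(0, -19.4) = 0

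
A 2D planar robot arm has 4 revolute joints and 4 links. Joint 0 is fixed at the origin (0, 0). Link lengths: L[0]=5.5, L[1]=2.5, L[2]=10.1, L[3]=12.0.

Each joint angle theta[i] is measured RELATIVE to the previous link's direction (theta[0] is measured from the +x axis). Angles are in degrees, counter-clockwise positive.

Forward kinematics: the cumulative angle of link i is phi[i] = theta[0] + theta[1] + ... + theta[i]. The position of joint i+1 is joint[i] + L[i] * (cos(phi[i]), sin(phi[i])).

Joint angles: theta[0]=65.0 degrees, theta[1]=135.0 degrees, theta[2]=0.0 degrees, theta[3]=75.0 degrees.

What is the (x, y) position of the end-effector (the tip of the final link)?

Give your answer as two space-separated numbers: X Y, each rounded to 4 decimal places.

joint[0] = (0.0000, 0.0000)  (base)
link 0: phi[0] = 65 = 65 deg
  cos(65 deg) = 0.4226, sin(65 deg) = 0.9063
  joint[1] = (0.0000, 0.0000) + 5.5 * (0.4226, 0.9063) = (0.0000 + 2.3244, 0.0000 + 4.9847) = (2.3244, 4.9847)
link 1: phi[1] = 65 + 135 = 200 deg
  cos(200 deg) = -0.9397, sin(200 deg) = -0.3420
  joint[2] = (2.3244, 4.9847) + 2.5 * (-0.9397, -0.3420) = (2.3244 + -2.3492, 4.9847 + -0.8551) = (-0.0248, 4.1296)
link 2: phi[2] = 65 + 135 + 0 = 200 deg
  cos(200 deg) = -0.9397, sin(200 deg) = -0.3420
  joint[3] = (-0.0248, 4.1296) + 10.1 * (-0.9397, -0.3420) = (-0.0248 + -9.4909, 4.1296 + -3.4544) = (-9.5157, 0.6752)
link 3: phi[3] = 65 + 135 + 0 + 75 = 275 deg
  cos(275 deg) = 0.0872, sin(275 deg) = -0.9962
  joint[4] = (-9.5157, 0.6752) + 12 * (0.0872, -0.9962) = (-9.5157 + 1.0459, 0.6752 + -11.9543) = (-8.4699, -11.2791)
End effector: (-8.4699, -11.2791)

Answer: -8.4699 -11.2791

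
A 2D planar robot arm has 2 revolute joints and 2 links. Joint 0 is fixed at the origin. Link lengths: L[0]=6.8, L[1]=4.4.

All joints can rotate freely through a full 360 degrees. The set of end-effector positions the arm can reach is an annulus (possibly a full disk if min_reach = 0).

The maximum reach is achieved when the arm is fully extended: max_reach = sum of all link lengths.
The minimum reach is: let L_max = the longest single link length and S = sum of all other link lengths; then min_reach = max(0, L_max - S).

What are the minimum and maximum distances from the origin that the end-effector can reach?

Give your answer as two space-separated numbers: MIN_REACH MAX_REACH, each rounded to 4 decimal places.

Link lengths: [6.8, 4.4]
max_reach = 6.8 + 4.4 = 11.2
L_max = max([6.8, 4.4]) = 6.8
S (sum of others) = 11.2 - 6.8 = 4.4
min_reach = max(0, 6.8 - 4.4) = max(0, 2.4) = 2.4

Answer: 2.4000 11.2000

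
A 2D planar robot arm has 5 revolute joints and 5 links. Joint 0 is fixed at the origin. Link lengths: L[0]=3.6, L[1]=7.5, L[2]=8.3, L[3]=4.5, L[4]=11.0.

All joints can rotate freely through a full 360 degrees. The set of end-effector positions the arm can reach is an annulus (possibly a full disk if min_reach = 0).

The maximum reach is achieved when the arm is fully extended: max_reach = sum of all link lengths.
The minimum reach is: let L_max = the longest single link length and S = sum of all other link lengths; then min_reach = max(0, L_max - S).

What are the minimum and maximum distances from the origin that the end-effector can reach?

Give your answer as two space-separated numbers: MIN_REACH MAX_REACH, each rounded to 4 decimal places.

Answer: 0.0000 34.9000

Derivation:
Link lengths: [3.6, 7.5, 8.3, 4.5, 11.0]
max_reach = 3.6 + 7.5 + 8.3 + 4.5 + 11 = 34.9
L_max = max([3.6, 7.5, 8.3, 4.5, 11.0]) = 11
S (sum of others) = 34.9 - 11 = 23.9
min_reach = max(0, 11 - 23.9) = max(0, -12.9) = 0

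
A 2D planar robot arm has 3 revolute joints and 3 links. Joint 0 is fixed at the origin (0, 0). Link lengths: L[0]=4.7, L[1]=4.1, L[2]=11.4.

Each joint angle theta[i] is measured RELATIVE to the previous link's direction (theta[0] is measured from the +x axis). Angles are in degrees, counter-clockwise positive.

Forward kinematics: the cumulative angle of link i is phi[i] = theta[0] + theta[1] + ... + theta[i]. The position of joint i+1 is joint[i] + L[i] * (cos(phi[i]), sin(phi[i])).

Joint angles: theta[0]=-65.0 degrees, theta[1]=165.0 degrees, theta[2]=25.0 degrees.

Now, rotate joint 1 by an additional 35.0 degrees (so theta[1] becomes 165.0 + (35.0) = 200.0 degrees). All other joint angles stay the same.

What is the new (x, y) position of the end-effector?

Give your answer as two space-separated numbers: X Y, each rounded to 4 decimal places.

Answer: -11.6253 2.5385

Derivation:
joint[0] = (0.0000, 0.0000)  (base)
link 0: phi[0] = -65 = -65 deg
  cos(-65 deg) = 0.4226, sin(-65 deg) = -0.9063
  joint[1] = (0.0000, 0.0000) + 4.7 * (0.4226, -0.9063) = (0.0000 + 1.9863, 0.0000 + -4.2596) = (1.9863, -4.2596)
link 1: phi[1] = -65 + 200 = 135 deg
  cos(135 deg) = -0.7071, sin(135 deg) = 0.7071
  joint[2] = (1.9863, -4.2596) + 4.1 * (-0.7071, 0.7071) = (1.9863 + -2.8991, -4.2596 + 2.8991) = (-0.9128, -1.3605)
link 2: phi[2] = -65 + 200 + 25 = 160 deg
  cos(160 deg) = -0.9397, sin(160 deg) = 0.3420
  joint[3] = (-0.9128, -1.3605) + 11.4 * (-0.9397, 0.3420) = (-0.9128 + -10.7125, -1.3605 + 3.8990) = (-11.6253, 2.5385)
End effector: (-11.6253, 2.5385)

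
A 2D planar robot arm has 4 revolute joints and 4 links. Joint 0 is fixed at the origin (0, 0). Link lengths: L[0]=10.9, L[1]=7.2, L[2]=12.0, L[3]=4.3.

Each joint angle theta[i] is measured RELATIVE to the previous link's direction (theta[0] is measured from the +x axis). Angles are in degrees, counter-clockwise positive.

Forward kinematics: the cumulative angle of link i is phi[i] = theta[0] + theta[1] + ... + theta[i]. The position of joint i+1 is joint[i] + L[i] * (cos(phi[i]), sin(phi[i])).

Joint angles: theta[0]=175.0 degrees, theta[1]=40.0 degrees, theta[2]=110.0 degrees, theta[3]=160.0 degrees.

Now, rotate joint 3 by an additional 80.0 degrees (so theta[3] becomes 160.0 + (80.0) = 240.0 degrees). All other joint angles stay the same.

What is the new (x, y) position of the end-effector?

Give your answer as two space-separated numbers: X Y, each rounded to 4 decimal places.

Answer: -10.8237 -11.8799

Derivation:
joint[0] = (0.0000, 0.0000)  (base)
link 0: phi[0] = 175 = 175 deg
  cos(175 deg) = -0.9962, sin(175 deg) = 0.0872
  joint[1] = (0.0000, 0.0000) + 10.9 * (-0.9962, 0.0872) = (0.0000 + -10.8585, 0.0000 + 0.9500) = (-10.8585, 0.9500)
link 1: phi[1] = 175 + 40 = 215 deg
  cos(215 deg) = -0.8192, sin(215 deg) = -0.5736
  joint[2] = (-10.8585, 0.9500) + 7.2 * (-0.8192, -0.5736) = (-10.8585 + -5.8979, 0.9500 + -4.1298) = (-16.7564, -3.1798)
link 2: phi[2] = 175 + 40 + 110 = 325 deg
  cos(325 deg) = 0.8192, sin(325 deg) = -0.5736
  joint[3] = (-16.7564, -3.1798) + 12 * (0.8192, -0.5736) = (-16.7564 + 9.8298, -3.1798 + -6.8829) = (-6.9266, -10.0627)
link 3: phi[3] = 175 + 40 + 110 + 240 = 565 deg
  cos(565 deg) = -0.9063, sin(565 deg) = -0.4226
  joint[4] = (-6.9266, -10.0627) + 4.3 * (-0.9063, -0.4226) = (-6.9266 + -3.8971, -10.0627 + -1.8173) = (-10.8237, -11.8799)
End effector: (-10.8237, -11.8799)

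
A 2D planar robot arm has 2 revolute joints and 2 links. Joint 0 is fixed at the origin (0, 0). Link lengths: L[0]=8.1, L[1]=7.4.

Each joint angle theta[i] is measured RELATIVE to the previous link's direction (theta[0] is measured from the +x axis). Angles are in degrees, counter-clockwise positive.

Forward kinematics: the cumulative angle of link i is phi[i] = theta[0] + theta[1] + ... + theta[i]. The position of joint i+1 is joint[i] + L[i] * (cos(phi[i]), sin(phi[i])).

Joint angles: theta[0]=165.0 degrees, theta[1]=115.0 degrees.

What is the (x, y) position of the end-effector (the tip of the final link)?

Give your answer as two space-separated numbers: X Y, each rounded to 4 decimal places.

Answer: -6.5390 -5.1911

Derivation:
joint[0] = (0.0000, 0.0000)  (base)
link 0: phi[0] = 165 = 165 deg
  cos(165 deg) = -0.9659, sin(165 deg) = 0.2588
  joint[1] = (0.0000, 0.0000) + 8.1 * (-0.9659, 0.2588) = (0.0000 + -7.8240, 0.0000 + 2.0964) = (-7.8240, 2.0964)
link 1: phi[1] = 165 + 115 = 280 deg
  cos(280 deg) = 0.1736, sin(280 deg) = -0.9848
  joint[2] = (-7.8240, 2.0964) + 7.4 * (0.1736, -0.9848) = (-7.8240 + 1.2850, 2.0964 + -7.2876) = (-6.5390, -5.1911)
End effector: (-6.5390, -5.1911)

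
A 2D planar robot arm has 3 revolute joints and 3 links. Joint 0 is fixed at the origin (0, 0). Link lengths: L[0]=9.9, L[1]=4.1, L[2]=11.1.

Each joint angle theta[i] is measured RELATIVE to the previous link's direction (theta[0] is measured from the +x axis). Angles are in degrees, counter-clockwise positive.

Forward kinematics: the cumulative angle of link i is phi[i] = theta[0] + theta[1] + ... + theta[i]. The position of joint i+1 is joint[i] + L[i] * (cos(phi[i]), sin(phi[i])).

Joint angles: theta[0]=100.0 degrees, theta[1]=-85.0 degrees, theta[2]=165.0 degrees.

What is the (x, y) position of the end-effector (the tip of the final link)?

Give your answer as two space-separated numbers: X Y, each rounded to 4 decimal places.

joint[0] = (0.0000, 0.0000)  (base)
link 0: phi[0] = 100 = 100 deg
  cos(100 deg) = -0.1736, sin(100 deg) = 0.9848
  joint[1] = (0.0000, 0.0000) + 9.9 * (-0.1736, 0.9848) = (0.0000 + -1.7191, 0.0000 + 9.7496) = (-1.7191, 9.7496)
link 1: phi[1] = 100 + -85 = 15 deg
  cos(15 deg) = 0.9659, sin(15 deg) = 0.2588
  joint[2] = (-1.7191, 9.7496) + 4.1 * (0.9659, 0.2588) = (-1.7191 + 3.9603, 9.7496 + 1.0612) = (2.2412, 10.8108)
link 2: phi[2] = 100 + -85 + 165 = 180 deg
  cos(180 deg) = -1.0000, sin(180 deg) = 0.0000
  joint[3] = (2.2412, 10.8108) + 11.1 * (-1.0000, 0.0000) = (2.2412 + -11.1000, 10.8108 + 0.0000) = (-8.8588, 10.8108)
End effector: (-8.8588, 10.8108)

Answer: -8.8588 10.8108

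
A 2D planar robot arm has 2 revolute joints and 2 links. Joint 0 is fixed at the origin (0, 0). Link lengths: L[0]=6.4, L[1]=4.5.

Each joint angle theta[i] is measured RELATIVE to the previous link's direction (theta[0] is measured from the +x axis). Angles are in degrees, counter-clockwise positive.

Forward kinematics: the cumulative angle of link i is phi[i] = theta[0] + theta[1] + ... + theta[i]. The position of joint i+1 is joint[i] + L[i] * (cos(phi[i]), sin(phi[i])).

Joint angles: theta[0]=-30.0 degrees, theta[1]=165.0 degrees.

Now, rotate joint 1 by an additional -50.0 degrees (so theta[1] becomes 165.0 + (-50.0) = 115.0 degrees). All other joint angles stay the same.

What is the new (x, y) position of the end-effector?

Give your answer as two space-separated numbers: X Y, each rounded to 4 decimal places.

joint[0] = (0.0000, 0.0000)  (base)
link 0: phi[0] = -30 = -30 deg
  cos(-30 deg) = 0.8660, sin(-30 deg) = -0.5000
  joint[1] = (0.0000, 0.0000) + 6.4 * (0.8660, -0.5000) = (0.0000 + 5.5426, 0.0000 + -3.2000) = (5.5426, -3.2000)
link 1: phi[1] = -30 + 115 = 85 deg
  cos(85 deg) = 0.0872, sin(85 deg) = 0.9962
  joint[2] = (5.5426, -3.2000) + 4.5 * (0.0872, 0.9962) = (5.5426 + 0.3922, -3.2000 + 4.4829) = (5.9348, 1.2829)
End effector: (5.9348, 1.2829)

Answer: 5.9348 1.2829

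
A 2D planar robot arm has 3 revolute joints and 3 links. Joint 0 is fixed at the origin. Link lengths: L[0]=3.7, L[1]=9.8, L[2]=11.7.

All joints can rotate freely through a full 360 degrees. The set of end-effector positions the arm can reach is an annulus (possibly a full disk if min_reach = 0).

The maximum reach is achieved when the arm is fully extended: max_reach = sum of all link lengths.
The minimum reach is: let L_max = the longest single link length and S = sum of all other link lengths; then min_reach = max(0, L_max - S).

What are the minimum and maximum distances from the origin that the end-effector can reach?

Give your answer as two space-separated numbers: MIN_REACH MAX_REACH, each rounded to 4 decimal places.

Link lengths: [3.7, 9.8, 11.7]
max_reach = 3.7 + 9.8 + 11.7 = 25.2
L_max = max([3.7, 9.8, 11.7]) = 11.7
S (sum of others) = 25.2 - 11.7 = 13.5
min_reach = max(0, 11.7 - 13.5) = max(0, -1.8) = 0

Answer: 0.0000 25.2000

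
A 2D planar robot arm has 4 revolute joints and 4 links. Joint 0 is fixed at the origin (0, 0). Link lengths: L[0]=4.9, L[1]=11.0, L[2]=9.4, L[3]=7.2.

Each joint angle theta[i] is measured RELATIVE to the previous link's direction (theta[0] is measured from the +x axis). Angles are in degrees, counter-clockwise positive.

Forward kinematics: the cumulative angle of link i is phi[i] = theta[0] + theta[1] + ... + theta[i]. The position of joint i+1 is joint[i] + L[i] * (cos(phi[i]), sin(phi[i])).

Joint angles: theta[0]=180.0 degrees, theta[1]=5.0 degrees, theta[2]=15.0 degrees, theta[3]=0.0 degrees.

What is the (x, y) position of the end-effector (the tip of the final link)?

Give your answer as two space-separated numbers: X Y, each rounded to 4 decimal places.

Answer: -31.4570 -6.6362

Derivation:
joint[0] = (0.0000, 0.0000)  (base)
link 0: phi[0] = 180 = 180 deg
  cos(180 deg) = -1.0000, sin(180 deg) = 0.0000
  joint[1] = (0.0000, 0.0000) + 4.9 * (-1.0000, 0.0000) = (0.0000 + -4.9000, 0.0000 + 0.0000) = (-4.9000, 0.0000)
link 1: phi[1] = 180 + 5 = 185 deg
  cos(185 deg) = -0.9962, sin(185 deg) = -0.0872
  joint[2] = (-4.9000, 0.0000) + 11 * (-0.9962, -0.0872) = (-4.9000 + -10.9581, 0.0000 + -0.9587) = (-15.8581, -0.9587)
link 2: phi[2] = 180 + 5 + 15 = 200 deg
  cos(200 deg) = -0.9397, sin(200 deg) = -0.3420
  joint[3] = (-15.8581, -0.9587) + 9.4 * (-0.9397, -0.3420) = (-15.8581 + -8.8331, -0.9587 + -3.2150) = (-24.6913, -4.1737)
link 3: phi[3] = 180 + 5 + 15 + 0 = 200 deg
  cos(200 deg) = -0.9397, sin(200 deg) = -0.3420
  joint[4] = (-24.6913, -4.1737) + 7.2 * (-0.9397, -0.3420) = (-24.6913 + -6.7658, -4.1737 + -2.4625) = (-31.4570, -6.6362)
End effector: (-31.4570, -6.6362)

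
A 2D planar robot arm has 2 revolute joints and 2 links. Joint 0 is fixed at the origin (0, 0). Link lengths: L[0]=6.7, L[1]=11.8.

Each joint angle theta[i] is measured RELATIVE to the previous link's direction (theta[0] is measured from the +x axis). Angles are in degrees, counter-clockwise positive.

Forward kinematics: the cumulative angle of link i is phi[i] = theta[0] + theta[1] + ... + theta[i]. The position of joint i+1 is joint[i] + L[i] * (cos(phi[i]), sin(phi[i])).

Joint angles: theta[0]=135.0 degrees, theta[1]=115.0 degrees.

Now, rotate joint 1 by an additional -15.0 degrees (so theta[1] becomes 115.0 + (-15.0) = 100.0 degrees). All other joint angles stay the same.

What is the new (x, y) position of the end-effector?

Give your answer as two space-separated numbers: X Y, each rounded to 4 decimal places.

Answer: -11.5058 -4.9284

Derivation:
joint[0] = (0.0000, 0.0000)  (base)
link 0: phi[0] = 135 = 135 deg
  cos(135 deg) = -0.7071, sin(135 deg) = 0.7071
  joint[1] = (0.0000, 0.0000) + 6.7 * (-0.7071, 0.7071) = (0.0000 + -4.7376, 0.0000 + 4.7376) = (-4.7376, 4.7376)
link 1: phi[1] = 135 + 100 = 235 deg
  cos(235 deg) = -0.5736, sin(235 deg) = -0.8192
  joint[2] = (-4.7376, 4.7376) + 11.8 * (-0.5736, -0.8192) = (-4.7376 + -6.7682, 4.7376 + -9.6660) = (-11.5058, -4.9284)
End effector: (-11.5058, -4.9284)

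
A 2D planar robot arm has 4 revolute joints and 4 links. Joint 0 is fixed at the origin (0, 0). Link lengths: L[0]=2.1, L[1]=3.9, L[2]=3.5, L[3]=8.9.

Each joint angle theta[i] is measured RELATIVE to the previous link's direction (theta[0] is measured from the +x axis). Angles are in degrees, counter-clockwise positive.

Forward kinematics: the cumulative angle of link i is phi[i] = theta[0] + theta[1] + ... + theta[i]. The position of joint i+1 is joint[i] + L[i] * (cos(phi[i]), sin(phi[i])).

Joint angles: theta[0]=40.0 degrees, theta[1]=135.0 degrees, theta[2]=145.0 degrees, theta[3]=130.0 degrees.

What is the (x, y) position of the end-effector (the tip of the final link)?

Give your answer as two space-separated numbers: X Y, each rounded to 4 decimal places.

joint[0] = (0.0000, 0.0000)  (base)
link 0: phi[0] = 40 = 40 deg
  cos(40 deg) = 0.7660, sin(40 deg) = 0.6428
  joint[1] = (0.0000, 0.0000) + 2.1 * (0.7660, 0.6428) = (0.0000 + 1.6087, 0.0000 + 1.3499) = (1.6087, 1.3499)
link 1: phi[1] = 40 + 135 = 175 deg
  cos(175 deg) = -0.9962, sin(175 deg) = 0.0872
  joint[2] = (1.6087, 1.3499) + 3.9 * (-0.9962, 0.0872) = (1.6087 + -3.8852, 1.3499 + 0.3399) = (-2.2765, 1.6898)
link 2: phi[2] = 40 + 135 + 145 = 320 deg
  cos(320 deg) = 0.7660, sin(320 deg) = -0.6428
  joint[3] = (-2.2765, 1.6898) + 3.5 * (0.7660, -0.6428) = (-2.2765 + 2.6812, 1.6898 + -2.2498) = (0.4047, -0.5600)
link 3: phi[3] = 40 + 135 + 145 + 130 = 450 deg
  cos(450 deg) = 0.0000, sin(450 deg) = 1.0000
  joint[4] = (0.4047, -0.5600) + 8.9 * (0.0000, 1.0000) = (0.4047 + 0.0000, -0.5600 + 8.9000) = (0.4047, 8.3400)
End effector: (0.4047, 8.3400)

Answer: 0.4047 8.3400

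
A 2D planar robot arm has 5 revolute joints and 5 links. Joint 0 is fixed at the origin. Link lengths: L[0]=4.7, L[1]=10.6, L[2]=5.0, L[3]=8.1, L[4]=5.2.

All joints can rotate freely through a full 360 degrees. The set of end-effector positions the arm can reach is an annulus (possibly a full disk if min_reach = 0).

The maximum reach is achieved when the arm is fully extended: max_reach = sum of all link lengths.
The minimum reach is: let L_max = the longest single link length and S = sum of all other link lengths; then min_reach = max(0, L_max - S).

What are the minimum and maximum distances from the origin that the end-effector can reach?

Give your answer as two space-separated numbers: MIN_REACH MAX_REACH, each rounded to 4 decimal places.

Link lengths: [4.7, 10.6, 5.0, 8.1, 5.2]
max_reach = 4.7 + 10.6 + 5 + 8.1 + 5.2 = 33.6
L_max = max([4.7, 10.6, 5.0, 8.1, 5.2]) = 10.6
S (sum of others) = 33.6 - 10.6 = 23
min_reach = max(0, 10.6 - 23) = max(0, -12.4) = 0

Answer: 0.0000 33.6000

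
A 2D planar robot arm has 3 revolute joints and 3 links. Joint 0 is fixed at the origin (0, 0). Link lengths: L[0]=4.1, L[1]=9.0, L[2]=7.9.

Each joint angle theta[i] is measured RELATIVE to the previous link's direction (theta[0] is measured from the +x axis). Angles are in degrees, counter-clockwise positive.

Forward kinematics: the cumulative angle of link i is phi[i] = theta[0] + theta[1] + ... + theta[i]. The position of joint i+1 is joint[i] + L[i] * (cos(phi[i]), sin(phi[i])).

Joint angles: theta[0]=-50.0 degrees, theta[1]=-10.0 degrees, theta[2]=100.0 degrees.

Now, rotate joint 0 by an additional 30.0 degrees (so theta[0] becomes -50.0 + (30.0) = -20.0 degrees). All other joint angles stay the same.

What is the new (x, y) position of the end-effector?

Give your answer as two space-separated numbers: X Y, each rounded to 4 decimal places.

Answer: 14.3489 1.5213

Derivation:
joint[0] = (0.0000, 0.0000)  (base)
link 0: phi[0] = -20 = -20 deg
  cos(-20 deg) = 0.9397, sin(-20 deg) = -0.3420
  joint[1] = (0.0000, 0.0000) + 4.1 * (0.9397, -0.3420) = (0.0000 + 3.8527, 0.0000 + -1.4023) = (3.8527, -1.4023)
link 1: phi[1] = -20 + -10 = -30 deg
  cos(-30 deg) = 0.8660, sin(-30 deg) = -0.5000
  joint[2] = (3.8527, -1.4023) + 9 * (0.8660, -0.5000) = (3.8527 + 7.7942, -1.4023 + -4.5000) = (11.6470, -5.9023)
link 2: phi[2] = -20 + -10 + 100 = 70 deg
  cos(70 deg) = 0.3420, sin(70 deg) = 0.9397
  joint[3] = (11.6470, -5.9023) + 7.9 * (0.3420, 0.9397) = (11.6470 + 2.7020, -5.9023 + 7.4236) = (14.3489, 1.5213)
End effector: (14.3489, 1.5213)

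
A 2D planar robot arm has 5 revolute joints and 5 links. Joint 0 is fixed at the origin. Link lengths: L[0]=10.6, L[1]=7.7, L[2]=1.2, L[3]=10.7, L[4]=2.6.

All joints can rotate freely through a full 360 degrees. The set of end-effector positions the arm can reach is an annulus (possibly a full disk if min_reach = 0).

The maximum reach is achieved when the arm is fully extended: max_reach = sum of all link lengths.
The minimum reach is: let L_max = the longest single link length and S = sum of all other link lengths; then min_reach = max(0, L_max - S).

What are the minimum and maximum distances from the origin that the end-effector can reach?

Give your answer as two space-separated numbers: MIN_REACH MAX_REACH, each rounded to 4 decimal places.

Link lengths: [10.6, 7.7, 1.2, 10.7, 2.6]
max_reach = 10.6 + 7.7 + 1.2 + 10.7 + 2.6 = 32.8
L_max = max([10.6, 7.7, 1.2, 10.7, 2.6]) = 10.7
S (sum of others) = 32.8 - 10.7 = 22.1
min_reach = max(0, 10.7 - 22.1) = max(0, -11.4) = 0

Answer: 0.0000 32.8000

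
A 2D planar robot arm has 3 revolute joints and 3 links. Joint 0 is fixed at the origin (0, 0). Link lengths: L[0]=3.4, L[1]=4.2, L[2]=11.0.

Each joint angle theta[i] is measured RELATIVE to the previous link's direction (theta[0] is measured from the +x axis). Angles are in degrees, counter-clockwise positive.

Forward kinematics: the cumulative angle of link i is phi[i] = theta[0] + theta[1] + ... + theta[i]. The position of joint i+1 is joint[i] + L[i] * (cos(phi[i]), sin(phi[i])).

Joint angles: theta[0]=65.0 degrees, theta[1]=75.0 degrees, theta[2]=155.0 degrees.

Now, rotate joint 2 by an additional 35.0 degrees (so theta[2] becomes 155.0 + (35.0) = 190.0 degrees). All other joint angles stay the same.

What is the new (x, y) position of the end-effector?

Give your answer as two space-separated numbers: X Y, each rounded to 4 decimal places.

Answer: 7.7458 0.2812

Derivation:
joint[0] = (0.0000, 0.0000)  (base)
link 0: phi[0] = 65 = 65 deg
  cos(65 deg) = 0.4226, sin(65 deg) = 0.9063
  joint[1] = (0.0000, 0.0000) + 3.4 * (0.4226, 0.9063) = (0.0000 + 1.4369, 0.0000 + 3.0814) = (1.4369, 3.0814)
link 1: phi[1] = 65 + 75 = 140 deg
  cos(140 deg) = -0.7660, sin(140 deg) = 0.6428
  joint[2] = (1.4369, 3.0814) + 4.2 * (-0.7660, 0.6428) = (1.4369 + -3.2174, 3.0814 + 2.6997) = (-1.7805, 5.7812)
link 2: phi[2] = 65 + 75 + 190 = 330 deg
  cos(330 deg) = 0.8660, sin(330 deg) = -0.5000
  joint[3] = (-1.7805, 5.7812) + 11 * (0.8660, -0.5000) = (-1.7805 + 9.5263, 5.7812 + -5.5000) = (7.7458, 0.2812)
End effector: (7.7458, 0.2812)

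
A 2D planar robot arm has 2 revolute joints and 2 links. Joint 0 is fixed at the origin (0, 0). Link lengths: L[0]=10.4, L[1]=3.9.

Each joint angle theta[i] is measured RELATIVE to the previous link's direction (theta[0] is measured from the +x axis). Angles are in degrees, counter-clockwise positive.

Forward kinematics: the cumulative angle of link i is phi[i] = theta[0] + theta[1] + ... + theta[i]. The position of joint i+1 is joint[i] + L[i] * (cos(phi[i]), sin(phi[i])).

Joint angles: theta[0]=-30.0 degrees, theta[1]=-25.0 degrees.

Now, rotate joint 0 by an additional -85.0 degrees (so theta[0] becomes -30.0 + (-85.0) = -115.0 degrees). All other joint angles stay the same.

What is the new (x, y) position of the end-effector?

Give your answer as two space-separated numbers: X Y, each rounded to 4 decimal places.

joint[0] = (0.0000, 0.0000)  (base)
link 0: phi[0] = -115 = -115 deg
  cos(-115 deg) = -0.4226, sin(-115 deg) = -0.9063
  joint[1] = (0.0000, 0.0000) + 10.4 * (-0.4226, -0.9063) = (0.0000 + -4.3952, 0.0000 + -9.4256) = (-4.3952, -9.4256)
link 1: phi[1] = -115 + -25 = -140 deg
  cos(-140 deg) = -0.7660, sin(-140 deg) = -0.6428
  joint[2] = (-4.3952, -9.4256) + 3.9 * (-0.7660, -0.6428) = (-4.3952 + -2.9876, -9.4256 + -2.5069) = (-7.3828, -11.9325)
End effector: (-7.3828, -11.9325)

Answer: -7.3828 -11.9325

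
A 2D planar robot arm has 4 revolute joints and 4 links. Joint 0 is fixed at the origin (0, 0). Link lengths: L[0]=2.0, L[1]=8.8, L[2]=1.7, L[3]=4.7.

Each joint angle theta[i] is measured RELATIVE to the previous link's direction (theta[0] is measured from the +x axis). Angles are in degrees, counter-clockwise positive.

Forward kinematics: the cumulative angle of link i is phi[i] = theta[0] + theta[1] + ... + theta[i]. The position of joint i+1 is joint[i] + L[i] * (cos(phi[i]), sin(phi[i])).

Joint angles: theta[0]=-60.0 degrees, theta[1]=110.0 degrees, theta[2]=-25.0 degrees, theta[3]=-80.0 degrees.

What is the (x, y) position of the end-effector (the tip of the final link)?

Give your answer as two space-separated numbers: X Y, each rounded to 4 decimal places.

joint[0] = (0.0000, 0.0000)  (base)
link 0: phi[0] = -60 = -60 deg
  cos(-60 deg) = 0.5000, sin(-60 deg) = -0.8660
  joint[1] = (0.0000, 0.0000) + 2 * (0.5000, -0.8660) = (0.0000 + 1.0000, 0.0000 + -1.7321) = (1.0000, -1.7321)
link 1: phi[1] = -60 + 110 = 50 deg
  cos(50 deg) = 0.6428, sin(50 deg) = 0.7660
  joint[2] = (1.0000, -1.7321) + 8.8 * (0.6428, 0.7660) = (1.0000 + 5.6565, -1.7321 + 6.7412) = (6.6565, 5.0091)
link 2: phi[2] = -60 + 110 + -25 = 25 deg
  cos(25 deg) = 0.9063, sin(25 deg) = 0.4226
  joint[3] = (6.6565, 5.0091) + 1.7 * (0.9063, 0.4226) = (6.6565 + 1.5407, 5.0091 + 0.7185) = (8.1973, 5.7276)
link 3: phi[3] = -60 + 110 + -25 + -80 = -55 deg
  cos(-55 deg) = 0.5736, sin(-55 deg) = -0.8192
  joint[4] = (8.1973, 5.7276) + 4.7 * (0.5736, -0.8192) = (8.1973 + 2.6958, 5.7276 + -3.8500) = (10.8931, 1.8776)
End effector: (10.8931, 1.8776)

Answer: 10.8931 1.8776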